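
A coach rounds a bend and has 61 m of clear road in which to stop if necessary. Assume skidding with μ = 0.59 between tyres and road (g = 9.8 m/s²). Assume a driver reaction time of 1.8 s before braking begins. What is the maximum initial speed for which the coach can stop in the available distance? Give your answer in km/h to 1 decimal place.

Maximum speed ≈ 65.2 km/h

a = μg = 0.59 × 9.8 = 5.782 m/s².
Stopping distance: v·t_r + v²/(2a) = 61 with t_r = 1.8 s and a = 5.782 m/s².
So v² + 20.815 v − 705.40 = 0.
Positive root: v = −a·t_r + √((a·t_r)² + 2a·d) = −10.408 + √(108.326 + 705.40) = 18.1179 m/s.
18.1179 m/s × 3.6 = 65.224 km/h.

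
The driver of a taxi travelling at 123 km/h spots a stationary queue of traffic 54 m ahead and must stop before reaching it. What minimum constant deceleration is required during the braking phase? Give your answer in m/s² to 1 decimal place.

Required deceleration ≈ 10.8 m/s²

123 km/h ÷ 3.6 = 34.1667 m/s.
v² = 2a·d ⇒ a = v²/(2d) = 34.1667² / (2 × 54.000) = 1167.363 / 108.000 = 10.8089 m/s².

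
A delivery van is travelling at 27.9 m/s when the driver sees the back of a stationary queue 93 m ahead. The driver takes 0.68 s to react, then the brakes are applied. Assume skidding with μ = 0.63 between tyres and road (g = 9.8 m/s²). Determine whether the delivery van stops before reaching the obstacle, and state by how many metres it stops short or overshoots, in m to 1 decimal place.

Yes — it stops 11.0 m short of the obstacle

a = μg = 0.63 × 9.8 = 6.174 m/s².
Reaction distance = 27.9000 × 0.68 = 18.972 m.
Braking distance = v²/(2a) = 778.410 / 12.348 = 63.039 m.
Total stopping distance = 18.972 + 63.039 = 82.011 m, vs 93 m available — it stops with 93 − 82.011 = 10.989 m to spare.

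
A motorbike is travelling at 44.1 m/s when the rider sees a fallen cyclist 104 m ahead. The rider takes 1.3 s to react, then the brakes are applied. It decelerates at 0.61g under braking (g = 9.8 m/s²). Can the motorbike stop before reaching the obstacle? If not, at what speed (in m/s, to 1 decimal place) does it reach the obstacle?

a = 0.61 × 9.8 = 5.978 m/s².
Reaction distance = 44.1000 × 1.3 = 57.330 m.
Braking distance needed to stop: v²/(2a) = 1944.810 / 11.956 = 162.664 m, so total needed = 57.330 + 162.664 = 219.994 m > 104 m — it cannot stop.
Distance remaining when braking begins: 104 − 57.330 = 46.670 m.
v² = v₀² − 2a·d = 1944.810 − 2 × 5.978 × 46.670 = 1386.823 m²/s².
v = √1386.823 = 37.240 m/s.

No — it strikes the obstacle at 37.2 m/s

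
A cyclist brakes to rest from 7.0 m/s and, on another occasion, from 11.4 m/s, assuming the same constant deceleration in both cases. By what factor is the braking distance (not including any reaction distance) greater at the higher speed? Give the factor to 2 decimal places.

Factor ≈ 2.65

Braking distance d = v²/(2a), so with a fixed, d ∝ v².
Factor = (11.4/7.0)² = 1.6286² = 2.6523.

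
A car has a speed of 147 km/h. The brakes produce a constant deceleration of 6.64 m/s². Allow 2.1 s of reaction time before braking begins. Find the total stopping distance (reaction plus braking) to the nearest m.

Total stopping distance ≈ 211 m

147 km/h ÷ 3.6 = 40.8333 m/s.
Reaction distance = v·t_r = 40.8333 × 2.1 = 85.750 m.
Braking distance = v²/(2a) = 40.8333² / (2 × 6.640) = 1667.358 / 13.280 = 125.554 m.
Total = 85.750 + 125.554 = 211.304 m.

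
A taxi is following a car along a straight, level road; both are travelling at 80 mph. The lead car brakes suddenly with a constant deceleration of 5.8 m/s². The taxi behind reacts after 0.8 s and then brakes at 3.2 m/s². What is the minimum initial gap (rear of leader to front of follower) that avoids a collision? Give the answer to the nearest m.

80 mph × 0.44704 = 35.7632 m/s.
Leader travels v²/(2a_L) = 1279.006 / 11.600 = 110.259 m before stopping.
Follower covers v·t_r = 35.7632 × 0.8 = 28.611 m while reacting, then v²/(2a_F) = 1279.006 / 6.400 = 199.845 m while braking, for a total of 28.611 + 199.845 = 228.456 m.
Since a_F ≤ a_L and the follower starts braking later, the follower is never slower than the leader, so the closest approach is when both have stopped.
Minimum gap = 228.456 − 110.259 = 118.197 m.

Minimum gap ≈ 118 m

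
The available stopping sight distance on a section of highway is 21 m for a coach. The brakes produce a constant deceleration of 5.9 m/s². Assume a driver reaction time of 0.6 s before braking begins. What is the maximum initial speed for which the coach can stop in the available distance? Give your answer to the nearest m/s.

Maximum speed ≈ 13 m/s

Stopping distance: v·t_r + v²/(2a) = 21 with t_r = 0.6 s and a = 5.900 m/s².
So v² + 7.080 v − 247.80 = 0.
Positive root: v = −a·t_r + √((a·t_r)² + 2a·d) = −3.540 + √(12.532 + 247.80) = 12.5948 m/s.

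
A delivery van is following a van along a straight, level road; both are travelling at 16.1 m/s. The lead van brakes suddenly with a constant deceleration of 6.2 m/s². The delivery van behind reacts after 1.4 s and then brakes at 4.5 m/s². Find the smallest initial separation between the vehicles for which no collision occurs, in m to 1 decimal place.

Leader travels v²/(2a_L) = 259.210 / 12.400 = 20.904 m before stopping.
Follower covers v·t_r = 16.1000 × 1.4 = 22.540 m while reacting, then v²/(2a_F) = 259.210 / 9.000 = 28.801 m while braking, for a total of 22.540 + 28.801 = 51.341 m.
Since a_F ≤ a_L and the follower starts braking later, the follower is never slower than the leader, so the closest approach is when both have stopped.
Minimum gap = 51.341 − 20.904 = 30.437 m.

Minimum gap ≈ 30.4 m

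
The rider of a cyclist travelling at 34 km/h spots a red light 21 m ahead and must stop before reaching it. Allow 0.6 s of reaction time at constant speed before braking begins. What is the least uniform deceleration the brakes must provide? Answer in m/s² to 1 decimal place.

34 km/h ÷ 3.6 = 9.4444 m/s.
Distance covered during reaction = 9.4444 × 0.6 = 5.667 m.
Distance available for braking: 21 − 5.667 = 15.333 m.
v² = 2a·d ⇒ a = v²/(2d) = 9.4444² / (2 × 15.333) = 89.197 / 30.666 = 2.9087 m/s².

Required deceleration ≈ 2.9 m/s²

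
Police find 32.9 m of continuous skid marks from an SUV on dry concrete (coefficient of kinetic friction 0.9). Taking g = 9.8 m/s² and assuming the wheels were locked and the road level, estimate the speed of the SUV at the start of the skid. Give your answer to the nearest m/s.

Initial speed ≈ 24 m/s

Deceleration a = μg = 0.9 × 9.8 = 8.820 m/s².
v = √(2a·d) = √(2 × 8.820 × 32.9) = √580.356 = 24.0906 m/s.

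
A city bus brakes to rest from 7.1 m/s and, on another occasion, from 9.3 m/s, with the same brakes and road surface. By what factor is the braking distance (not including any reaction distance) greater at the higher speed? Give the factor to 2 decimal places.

Factor ≈ 1.72

Braking distance d = v²/(2a), so with a fixed, d ∝ v².
Factor = (9.3/7.1)² = 1.3099² = 1.7158.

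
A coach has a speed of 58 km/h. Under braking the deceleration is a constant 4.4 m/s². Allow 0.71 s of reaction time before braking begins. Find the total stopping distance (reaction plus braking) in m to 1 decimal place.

58 km/h ÷ 3.6 = 16.1111 m/s.
Reaction distance = v·t_r = 16.1111 × 0.71 = 11.439 m.
Braking distance = v²/(2a) = 16.1111² / (2 × 4.400) = 259.568 / 8.800 = 29.496 m.
Total = 11.439 + 29.496 = 40.935 m.

Total stopping distance ≈ 40.9 m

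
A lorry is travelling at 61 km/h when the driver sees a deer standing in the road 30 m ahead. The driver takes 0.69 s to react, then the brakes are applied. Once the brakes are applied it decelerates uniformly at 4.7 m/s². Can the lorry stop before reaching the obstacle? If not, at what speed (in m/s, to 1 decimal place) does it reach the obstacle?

No — it strikes the obstacle at 10.7 m/s

61 km/h ÷ 3.6 = 16.9444 m/s.
Reaction distance = 16.9444 × 0.69 = 11.692 m.
Braking distance needed to stop: v²/(2a) = 287.113 / 9.400 = 30.544 m, so total needed = 11.692 + 30.544 = 42.236 m > 30 m — it cannot stop.
Distance remaining when braking begins: 30 − 11.692 = 18.308 m.
v² = v₀² − 2a·d = 287.113 − 2 × 4.700 × 18.308 = 115.018 m²/s².
v = √115.018 = 10.725 m/s.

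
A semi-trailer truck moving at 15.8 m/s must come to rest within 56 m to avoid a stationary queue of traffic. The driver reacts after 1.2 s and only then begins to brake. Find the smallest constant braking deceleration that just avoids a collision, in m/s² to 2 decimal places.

Required deceleration ≈ 3.37 m/s²

Distance covered during reaction = 15.8000 × 1.2 = 18.960 m.
Distance available for braking: 56 − 18.960 = 37.040 m.
v² = 2a·d ⇒ a = v²/(2d) = 15.8000² / (2 × 37.040) = 249.640 / 74.080 = 3.3699 m/s².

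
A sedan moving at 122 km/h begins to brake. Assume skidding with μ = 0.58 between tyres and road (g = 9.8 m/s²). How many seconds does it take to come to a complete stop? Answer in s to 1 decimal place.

Braking time ≈ 6.0 s

122 km/h ÷ 3.6 = 33.8889 m/s.
a = μg = 0.58 × 9.8 = 5.684 m/s².
Braking time = v/a = 33.8889 / 5.684 = 5.962 s.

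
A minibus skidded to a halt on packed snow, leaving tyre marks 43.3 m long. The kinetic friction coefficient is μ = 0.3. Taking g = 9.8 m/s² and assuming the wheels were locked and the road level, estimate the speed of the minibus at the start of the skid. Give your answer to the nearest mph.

Initial speed ≈ 36 mph

Deceleration a = μg = 0.3 × 9.8 = 2.940 m/s².
v = √(2a·d) = √(2 × 2.940 × 43.3) = √254.604 = 15.9563 m/s.
= 15.9563 ÷ 0.44704 = 35.693 mph.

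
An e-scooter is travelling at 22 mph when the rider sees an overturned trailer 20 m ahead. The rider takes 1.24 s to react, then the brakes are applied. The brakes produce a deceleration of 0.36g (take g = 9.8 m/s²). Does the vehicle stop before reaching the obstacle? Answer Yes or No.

No

22 mph × 0.44704 = 9.8349 m/s.
a = 0.36 × 9.8 = 3.528 m/s².
Reaction distance = 9.8349 × 1.24 = 12.195 m.
Braking distance = v²/(2a) = 96.725 / 7.056 = 13.708 m.
Total stopping distance = 12.195 + 13.708 = 25.903 m, vs 20 m available — it cannot stop in time and overshoots by 25.903 − 20 = 5.903 m.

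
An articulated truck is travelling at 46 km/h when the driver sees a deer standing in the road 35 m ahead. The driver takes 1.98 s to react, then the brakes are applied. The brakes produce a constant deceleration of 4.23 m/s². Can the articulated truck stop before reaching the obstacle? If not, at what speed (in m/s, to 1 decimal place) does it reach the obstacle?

46 km/h ÷ 3.6 = 12.7778 m/s.
Reaction distance = 12.7778 × 1.98 = 25.300 m.
Braking distance needed to stop: v²/(2a) = 163.272 / 8.460 = 19.299 m, so total needed = 25.300 + 19.299 = 44.599 m > 35 m — it cannot stop.
Distance remaining when braking begins: 35 − 25.300 = 9.700 m.
v² = v₀² − 2a·d = 163.272 − 2 × 4.230 × 9.700 = 81.210 m²/s².
v = √81.210 = 9.012 m/s.

No — it strikes the obstacle at 9.0 m/s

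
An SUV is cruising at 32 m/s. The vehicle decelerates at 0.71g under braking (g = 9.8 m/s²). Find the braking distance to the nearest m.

Braking distance ≈ 74 m

a = 0.71 × 9.8 = 6.958 m/s².
Braking distance = v²/(2a) = 32.0000² / (2 × 6.958) = 1024.000 / 13.916 = 73.584 m.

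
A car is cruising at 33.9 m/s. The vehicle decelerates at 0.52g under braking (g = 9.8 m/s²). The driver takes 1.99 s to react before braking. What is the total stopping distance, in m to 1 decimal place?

a = 0.52 × 9.8 = 5.096 m/s².
Reaction distance = v·t_r = 33.9000 × 1.99 = 67.461 m.
Braking distance = v²/(2a) = 33.9000² / (2 × 5.096) = 1149.210 / 10.192 = 112.756 m.
Total = 67.461 + 112.756 = 180.217 m.

Total stopping distance ≈ 180.2 m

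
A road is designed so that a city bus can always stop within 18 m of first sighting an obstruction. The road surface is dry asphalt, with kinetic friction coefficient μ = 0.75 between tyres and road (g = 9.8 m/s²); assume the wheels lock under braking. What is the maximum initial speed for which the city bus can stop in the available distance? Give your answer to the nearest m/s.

Maximum speed ≈ 16 m/s

a = μg = 0.75 × 9.8 = 7.350 m/s².
v²/(2a) = d ⇒ v = √(2 × 7.350 × 18) = √264.60 = 16.2665 m/s.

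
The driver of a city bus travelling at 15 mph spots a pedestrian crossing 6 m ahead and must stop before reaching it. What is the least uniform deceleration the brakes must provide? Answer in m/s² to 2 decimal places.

Required deceleration ≈ 3.75 m/s²

15 mph × 0.44704 = 6.7056 m/s.
v² = 2a·d ⇒ a = v²/(2d) = 6.7056² / (2 × 6.000) = 44.965 / 12.000 = 3.7471 m/s².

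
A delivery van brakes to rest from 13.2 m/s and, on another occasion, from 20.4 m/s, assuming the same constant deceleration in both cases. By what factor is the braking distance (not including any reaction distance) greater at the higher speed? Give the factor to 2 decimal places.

Braking distance d = v²/(2a), so with a fixed, d ∝ v².
Factor = (20.4/13.2)² = 1.5455² = 2.3886.

Factor ≈ 2.39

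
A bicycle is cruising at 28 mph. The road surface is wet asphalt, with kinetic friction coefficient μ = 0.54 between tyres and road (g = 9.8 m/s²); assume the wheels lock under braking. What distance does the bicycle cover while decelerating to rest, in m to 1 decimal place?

28 mph × 0.44704 = 12.5171 m/s.
a = μg = 0.54 × 9.8 = 5.292 m/s².
Braking distance = v²/(2a) = 12.5171² / (2 × 5.292) = 156.678 / 10.584 = 14.803 m.

Braking distance ≈ 14.8 m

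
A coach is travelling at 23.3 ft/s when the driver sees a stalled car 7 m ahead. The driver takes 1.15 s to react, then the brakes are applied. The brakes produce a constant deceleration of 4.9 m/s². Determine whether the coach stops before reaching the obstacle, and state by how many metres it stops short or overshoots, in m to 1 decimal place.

No — it overshoots by 6.3 m

23.3 ft/s × 0.3048 = 7.1018 m/s.
Reaction distance = 7.1018 × 1.15 = 8.167 m.
Braking distance = v²/(2a) = 50.436 / 9.800 = 5.147 m.
Total stopping distance = 8.167 + 5.147 = 13.314 m, vs 7 m available — it cannot stop in time and overshoots by 13.314 − 7 = 6.314 m.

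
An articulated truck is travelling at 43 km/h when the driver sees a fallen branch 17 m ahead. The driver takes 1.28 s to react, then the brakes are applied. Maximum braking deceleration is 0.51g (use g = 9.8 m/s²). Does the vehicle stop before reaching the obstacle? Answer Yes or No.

No

43 km/h ÷ 3.6 = 11.9444 m/s.
a = 0.51 × 9.8 = 4.998 m/s².
Reaction distance = 11.9444 × 1.28 = 15.289 m.
Braking distance = v²/(2a) = 142.669 / 9.996 = 14.273 m.
Total stopping distance = 15.289 + 14.273 = 29.562 m, vs 17 m available — it cannot stop in time and overshoots by 29.562 − 17 = 12.562 m.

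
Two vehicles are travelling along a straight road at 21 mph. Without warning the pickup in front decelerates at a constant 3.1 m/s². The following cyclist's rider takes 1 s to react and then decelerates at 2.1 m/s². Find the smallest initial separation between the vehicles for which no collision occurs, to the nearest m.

Minimum gap ≈ 16 m

21 mph × 0.44704 = 9.3878 m/s.
Leader travels v²/(2a_L) = 88.131 / 6.200 = 14.215 m before stopping.
Follower covers v·t_r = 9.3878 × 1 = 9.388 m while reacting, then v²/(2a_F) = 88.131 / 4.200 = 20.984 m while braking, for a total of 9.388 + 20.984 = 30.372 m.
Since a_F ≤ a_L and the follower starts braking later, the follower is never slower than the leader, so the closest approach is when both have stopped.
Minimum gap = 30.372 − 14.215 = 16.157 m.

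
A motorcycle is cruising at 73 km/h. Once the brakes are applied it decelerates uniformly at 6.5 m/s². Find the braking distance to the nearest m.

73 km/h ÷ 3.6 = 20.2778 m/s.
Braking distance = v²/(2a) = 20.2778² / (2 × 6.500) = 411.189 / 13.000 = 31.630 m.

Braking distance ≈ 32 m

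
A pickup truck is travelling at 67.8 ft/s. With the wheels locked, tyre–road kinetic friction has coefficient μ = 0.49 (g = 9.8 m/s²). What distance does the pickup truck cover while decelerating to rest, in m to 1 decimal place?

Braking distance ≈ 44.5 m

67.8 ft/s × 0.3048 = 20.6654 m/s.
a = μg = 0.49 × 9.8 = 4.802 m/s².
Braking distance = v²/(2a) = 20.6654² / (2 × 4.802) = 427.059 / 9.604 = 44.467 m.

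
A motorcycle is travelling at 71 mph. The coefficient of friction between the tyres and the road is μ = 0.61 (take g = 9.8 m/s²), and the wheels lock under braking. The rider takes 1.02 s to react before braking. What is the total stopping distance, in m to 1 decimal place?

Total stopping distance ≈ 116.6 m

71 mph × 0.44704 = 31.7398 m/s.
a = μg = 0.61 × 9.8 = 5.978 m/s².
Reaction distance = v·t_r = 31.7398 × 1.02 = 32.375 m.
Braking distance = v²/(2a) = 31.7398² / (2 × 5.978) = 1007.415 / 11.956 = 84.260 m.
Total = 32.375 + 84.260 = 116.635 m.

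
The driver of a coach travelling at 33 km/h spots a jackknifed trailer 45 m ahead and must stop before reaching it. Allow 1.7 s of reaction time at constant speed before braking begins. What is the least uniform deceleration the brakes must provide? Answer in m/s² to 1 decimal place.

33 km/h ÷ 3.6 = 9.1667 m/s.
Distance covered during reaction = 9.1667 × 1.7 = 15.583 m.
Distance available for braking: 45 − 15.583 = 29.417 m.
v² = 2a·d ⇒ a = v²/(2d) = 9.1667² / (2 × 29.417) = 84.028 / 58.834 = 1.4282 m/s².

Required deceleration ≈ 1.4 m/s²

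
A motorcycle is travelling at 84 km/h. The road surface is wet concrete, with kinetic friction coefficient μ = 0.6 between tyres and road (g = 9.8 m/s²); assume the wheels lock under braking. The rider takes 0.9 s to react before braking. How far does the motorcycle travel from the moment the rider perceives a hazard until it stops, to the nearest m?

Total stopping distance ≈ 67 m

84 km/h ÷ 3.6 = 23.3333 m/s.
a = μg = 0.6 × 9.8 = 5.880 m/s².
Reaction distance = v·t_r = 23.3333 × 0.9 = 21.000 m.
Braking distance = v²/(2a) = 23.3333² / (2 × 5.880) = 544.443 / 11.760 = 46.296 m.
Total = 21.000 + 46.296 = 67.296 m.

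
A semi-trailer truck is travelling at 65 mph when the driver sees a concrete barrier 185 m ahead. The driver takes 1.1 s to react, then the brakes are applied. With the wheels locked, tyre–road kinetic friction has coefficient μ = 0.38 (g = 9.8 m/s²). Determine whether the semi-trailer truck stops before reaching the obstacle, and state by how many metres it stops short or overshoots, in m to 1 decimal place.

Yes — it stops 39.7 m short of the obstacle

65 mph × 0.44704 = 29.0576 m/s.
a = μg = 0.38 × 9.8 = 3.724 m/s².
Reaction distance = 29.0576 × 1.1 = 31.963 m.
Braking distance = v²/(2a) = 844.344 / 7.448 = 113.365 m.
Total stopping distance = 31.963 + 113.365 = 145.328 m, vs 185 m available — it stops with 185 − 145.328 = 39.672 m to spare.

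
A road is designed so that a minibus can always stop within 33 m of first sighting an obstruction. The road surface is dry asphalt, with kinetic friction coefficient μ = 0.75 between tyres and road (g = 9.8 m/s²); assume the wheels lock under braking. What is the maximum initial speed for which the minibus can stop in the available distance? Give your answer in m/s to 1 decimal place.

a = μg = 0.75 × 9.8 = 7.350 m/s².
v²/(2a) = d ⇒ v = √(2 × 7.350 × 33) = √485.10 = 22.0250 m/s.

Maximum speed ≈ 22.0 m/s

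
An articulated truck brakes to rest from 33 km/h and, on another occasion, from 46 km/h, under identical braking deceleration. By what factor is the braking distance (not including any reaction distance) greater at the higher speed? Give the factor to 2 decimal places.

Braking distance d = v²/(2a), so with a fixed, d ∝ v².
Factor = (46/33)² = 1.3939² = 1.9430.

Factor ≈ 1.94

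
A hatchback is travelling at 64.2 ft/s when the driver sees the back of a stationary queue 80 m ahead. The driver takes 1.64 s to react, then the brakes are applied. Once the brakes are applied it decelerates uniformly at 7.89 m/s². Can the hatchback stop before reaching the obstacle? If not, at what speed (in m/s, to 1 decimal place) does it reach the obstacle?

64.2 ft/s × 0.3048 = 19.5682 m/s.
Reaction distance = 19.5682 × 1.64 = 32.092 m.
Braking distance = v²/(2a) = 382.914 / 15.780 = 24.266 m.
Total stopping distance = 32.092 + 24.266 = 56.358 m, vs 80 m available — it stops with 80 − 56.358 = 23.642 m to spare.

Yes — it stops about 23.6 m short of the obstacle, so it never reaches it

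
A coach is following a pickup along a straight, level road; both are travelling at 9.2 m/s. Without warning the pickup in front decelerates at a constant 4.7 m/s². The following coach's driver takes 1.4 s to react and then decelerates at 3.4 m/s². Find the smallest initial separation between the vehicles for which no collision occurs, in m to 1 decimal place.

Minimum gap ≈ 16.3 m

Leader travels v²/(2a_L) = 84.640 / 9.400 = 9.004 m before stopping.
Follower covers v·t_r = 9.2000 × 1.4 = 12.880 m while reacting, then v²/(2a_F) = 84.640 / 6.800 = 12.447 m while braking, for a total of 12.880 + 12.447 = 25.327 m.
Since a_F ≤ a_L and the follower starts braking later, the follower is never slower than the leader, so the closest approach is when both have stopped.
Minimum gap = 25.327 − 9.004 = 16.323 m.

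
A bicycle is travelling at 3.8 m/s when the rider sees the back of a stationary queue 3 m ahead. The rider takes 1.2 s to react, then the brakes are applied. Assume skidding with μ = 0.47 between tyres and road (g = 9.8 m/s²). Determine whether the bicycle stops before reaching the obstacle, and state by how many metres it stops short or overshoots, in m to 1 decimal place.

No — it overshoots by 3.1 m

a = μg = 0.47 × 9.8 = 4.606 m/s².
Reaction distance = 3.8000 × 1.2 = 4.560 m.
Braking distance = v²/(2a) = 14.440 / 9.212 = 1.568 m.
Total stopping distance = 4.560 + 1.568 = 6.128 m, vs 3 m available — it cannot stop in time and overshoots by 6.128 − 3 = 3.128 m.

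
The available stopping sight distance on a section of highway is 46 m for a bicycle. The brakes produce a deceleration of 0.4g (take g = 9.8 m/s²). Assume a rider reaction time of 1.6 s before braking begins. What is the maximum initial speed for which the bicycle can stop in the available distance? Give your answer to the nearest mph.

Maximum speed ≈ 31 mph

a = 0.4 × 9.8 = 3.920 m/s².
Stopping distance: v·t_r + v²/(2a) = 46 with t_r = 1.6 s and a = 3.920 m/s².
So v² + 12.544 v − 360.64 = 0.
Positive root: v = −a·t_r + √((a·t_r)² + 2a·d) = −6.272 + √(39.338 + 360.64) = 13.7274 m/s.
13.7274 m/s ÷ 0.44704 = 30.707 mph.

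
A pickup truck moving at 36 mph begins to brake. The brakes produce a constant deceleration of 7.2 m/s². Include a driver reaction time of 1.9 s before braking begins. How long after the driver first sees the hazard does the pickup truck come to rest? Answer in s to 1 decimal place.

Total time ≈ 4.1 s

36 mph × 0.44704 = 16.0934 m/s.
Braking time = v/a = 16.0934 / 7.200 = 2.235 s.
Total = 1.9 + 2.235 = 4.135 s.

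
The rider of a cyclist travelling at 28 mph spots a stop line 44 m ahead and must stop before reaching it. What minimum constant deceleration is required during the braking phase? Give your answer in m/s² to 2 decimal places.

Required deceleration ≈ 1.78 m/s²

28 mph × 0.44704 = 12.5171 m/s.
v² = 2a·d ⇒ a = v²/(2d) = 12.5171² / (2 × 44.000) = 156.678 / 88.000 = 1.7804 m/s².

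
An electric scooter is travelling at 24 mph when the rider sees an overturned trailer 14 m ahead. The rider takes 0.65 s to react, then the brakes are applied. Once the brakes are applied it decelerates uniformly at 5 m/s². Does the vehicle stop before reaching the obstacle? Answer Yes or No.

No

24 mph × 0.44704 = 10.7290 m/s.
Reaction distance = 10.7290 × 0.65 = 6.974 m.
Braking distance = v²/(2a) = 115.111 / 10.000 = 11.511 m.
Total stopping distance = 6.974 + 11.511 = 18.485 m, vs 14 m available — it cannot stop in time and overshoots by 18.485 − 14 = 4.485 m.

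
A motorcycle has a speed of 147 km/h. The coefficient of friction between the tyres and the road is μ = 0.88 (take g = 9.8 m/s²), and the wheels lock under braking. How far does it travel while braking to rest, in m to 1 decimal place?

Braking distance ≈ 96.7 m

147 km/h ÷ 3.6 = 40.8333 m/s.
a = μg = 0.88 × 9.8 = 8.624 m/s².
Braking distance = v²/(2a) = 40.8333² / (2 × 8.624) = 1667.358 / 17.248 = 96.670 m.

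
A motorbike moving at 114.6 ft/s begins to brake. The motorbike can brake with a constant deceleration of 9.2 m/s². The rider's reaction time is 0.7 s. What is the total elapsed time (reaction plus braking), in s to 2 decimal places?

114.6 ft/s × 0.3048 = 34.9301 m/s.
Braking time = v/a = 34.9301 / 9.200 = 3.797 s.
Total = 0.7 + 3.797 = 4.497 s.

Total time ≈ 4.50 s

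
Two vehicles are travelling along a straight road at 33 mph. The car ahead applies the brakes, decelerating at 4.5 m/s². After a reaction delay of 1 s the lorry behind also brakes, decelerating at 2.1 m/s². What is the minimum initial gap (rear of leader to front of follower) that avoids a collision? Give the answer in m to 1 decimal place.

33 mph × 0.44704 = 14.7523 m/s.
Leader travels v²/(2a_L) = 217.630 / 9.000 = 24.181 m before stopping.
Follower covers v·t_r = 14.7523 × 1 = 14.752 m while reacting, then v²/(2a_F) = 217.630 / 4.200 = 51.817 m while braking, for a total of 14.752 + 51.817 = 66.569 m.
Since a_F ≤ a_L and the follower starts braking later, the follower is never slower than the leader, so the closest approach is when both have stopped.
Minimum gap = 66.569 − 24.181 = 42.388 m.

Minimum gap ≈ 42.4 m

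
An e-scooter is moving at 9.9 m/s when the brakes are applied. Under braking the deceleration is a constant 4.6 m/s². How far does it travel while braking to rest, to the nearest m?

Braking distance = v²/(2a) = 9.9000² / (2 × 4.600) = 98.010 / 9.200 = 10.653 m.

Braking distance ≈ 11 m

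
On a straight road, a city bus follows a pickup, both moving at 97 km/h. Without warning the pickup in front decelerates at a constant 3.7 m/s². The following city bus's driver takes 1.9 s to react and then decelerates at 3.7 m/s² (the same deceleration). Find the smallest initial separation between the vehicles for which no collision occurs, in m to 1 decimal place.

Minimum gap ≈ 51.2 m

97 km/h ÷ 3.6 = 26.9444 m/s.
Leader travels v²/(2a_L) = 726.001 / 7.400 = 98.108 m before stopping.
Follower covers v·t_r = 26.9444 × 1.9 = 51.194 m while reacting, then v²/(2a_F) = 726.001 / 7.400 = 98.108 m while braking, for a total of 51.194 + 98.108 = 149.302 m.
Since a_F ≤ a_L and the follower starts braking later, the follower is never slower than the leader, so the closest approach is when both have stopped.
Minimum gap = 149.302 − 98.108 = 51.194 m.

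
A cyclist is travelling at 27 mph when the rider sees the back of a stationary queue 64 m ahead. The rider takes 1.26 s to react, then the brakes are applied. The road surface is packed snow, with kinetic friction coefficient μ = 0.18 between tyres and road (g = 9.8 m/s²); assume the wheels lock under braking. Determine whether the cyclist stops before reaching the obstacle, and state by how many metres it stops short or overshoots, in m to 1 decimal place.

Yes — it stops 7.5 m short of the obstacle

27 mph × 0.44704 = 12.0701 m/s.
a = μg = 0.18 × 9.8 = 1.764 m/s².
Reaction distance = 12.0701 × 1.26 = 15.208 m.
Braking distance = v²/(2a) = 145.687 / 3.528 = 41.295 m.
Total stopping distance = 15.208 + 41.295 = 56.503 m, vs 64 m available — it stops with 64 − 56.503 = 7.497 m to spare.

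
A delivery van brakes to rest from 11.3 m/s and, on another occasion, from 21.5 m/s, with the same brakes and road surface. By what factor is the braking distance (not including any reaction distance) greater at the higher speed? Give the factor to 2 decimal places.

Braking distance d = v²/(2a), so with a fixed, d ∝ v².
Factor = (21.5/11.3)² = 1.9027² = 3.6203.

Factor ≈ 3.62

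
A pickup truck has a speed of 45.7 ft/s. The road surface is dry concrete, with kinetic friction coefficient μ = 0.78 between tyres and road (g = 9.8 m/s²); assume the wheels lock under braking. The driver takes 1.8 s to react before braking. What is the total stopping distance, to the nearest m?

Total stopping distance ≈ 38 m

45.7 ft/s × 0.3048 = 13.9294 m/s.
a = μg = 0.78 × 9.8 = 7.644 m/s².
Reaction distance = v·t_r = 13.9294 × 1.8 = 25.073 m.
Braking distance = v²/(2a) = 13.9294² / (2 × 7.644) = 194.028 / 15.288 = 12.692 m.
Total = 25.073 + 12.692 = 37.765 m.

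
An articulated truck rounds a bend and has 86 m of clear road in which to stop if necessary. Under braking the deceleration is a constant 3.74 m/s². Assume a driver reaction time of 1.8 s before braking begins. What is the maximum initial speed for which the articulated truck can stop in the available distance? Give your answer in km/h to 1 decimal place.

Stopping distance: v·t_r + v²/(2a) = 86 with t_r = 1.8 s and a = 3.740 m/s².
So v² + 13.464 v − 643.28 = 0.
Positive root: v = −a·t_r + √((a·t_r)² + 2a·d) = −6.732 + √(45.320 + 643.28) = 19.5092 m/s.
19.5092 m/s × 3.6 = 70.233 km/h.

Maximum speed ≈ 70.2 km/h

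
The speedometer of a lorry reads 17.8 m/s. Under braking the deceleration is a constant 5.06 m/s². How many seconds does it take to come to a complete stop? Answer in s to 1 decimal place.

Braking time = v/a = 17.8000 / 5.060 = 3.518 s.

Braking time ≈ 3.5 s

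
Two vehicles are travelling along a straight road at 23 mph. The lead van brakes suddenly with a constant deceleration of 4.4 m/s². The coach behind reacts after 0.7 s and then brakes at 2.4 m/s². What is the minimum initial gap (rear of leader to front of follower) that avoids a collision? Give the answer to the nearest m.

Minimum gap ≈ 17 m

23 mph × 0.44704 = 10.2819 m/s.
Leader travels v²/(2a_L) = 105.717 / 8.800 = 12.013 m before stopping.
Follower covers v·t_r = 10.2819 × 0.7 = 7.197 m while reacting, then v²/(2a_F) = 105.717 / 4.800 = 22.024 m while braking, for a total of 7.197 + 22.024 = 29.221 m.
Since a_F ≤ a_L and the follower starts braking later, the follower is never slower than the leader, so the closest approach is when both have stopped.
Minimum gap = 29.221 − 12.013 = 17.208 m.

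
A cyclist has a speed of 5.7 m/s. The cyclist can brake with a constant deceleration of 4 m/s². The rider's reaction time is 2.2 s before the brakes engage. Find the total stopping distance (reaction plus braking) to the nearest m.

Total stopping distance ≈ 17 m

Reaction distance = v·t_r = 5.7000 × 2.2 = 12.540 m.
Braking distance = v²/(2a) = 5.7000² / (2 × 4.000) = 32.490 / 8.000 = 4.061 m.
Total = 12.540 + 4.061 = 16.601 m.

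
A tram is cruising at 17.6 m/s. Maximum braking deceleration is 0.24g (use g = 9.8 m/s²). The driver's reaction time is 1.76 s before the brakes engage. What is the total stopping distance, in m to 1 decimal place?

a = 0.24 × 9.8 = 2.352 m/s².
Reaction distance = v·t_r = 17.6000 × 1.76 = 30.976 m.
Braking distance = v²/(2a) = 17.6000² / (2 × 2.352) = 309.760 / 4.704 = 65.850 m.
Total = 30.976 + 65.850 = 96.826 m.

Total stopping distance ≈ 96.8 m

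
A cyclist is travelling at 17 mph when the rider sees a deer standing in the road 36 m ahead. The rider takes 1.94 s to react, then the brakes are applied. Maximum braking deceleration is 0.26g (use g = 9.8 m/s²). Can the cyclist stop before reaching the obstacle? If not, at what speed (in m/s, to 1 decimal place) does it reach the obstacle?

Yes — it stops about 9.9 m short of the obstacle, so it never reaches it

17 mph × 0.44704 = 7.5997 m/s.
a = 0.26 × 9.8 = 2.548 m/s².
Reaction distance = 7.5997 × 1.94 = 14.743 m.
Braking distance = v²/(2a) = 57.755 / 5.096 = 11.333 m.
Total stopping distance = 14.743 + 11.333 = 26.076 m, vs 36 m available — it stops with 36 − 26.076 = 9.924 m to spare.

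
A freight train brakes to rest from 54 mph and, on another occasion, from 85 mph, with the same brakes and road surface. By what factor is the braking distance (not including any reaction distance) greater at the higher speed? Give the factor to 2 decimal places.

Braking distance d = v²/(2a), so with a fixed, d ∝ v².
Factor = (85/54)² = 1.5741² = 2.4778.

Factor ≈ 2.48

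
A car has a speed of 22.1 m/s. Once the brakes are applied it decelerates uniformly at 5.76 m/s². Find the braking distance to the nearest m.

Braking distance ≈ 42 m

Braking distance = v²/(2a) = 22.1000² / (2 × 5.760) = 488.410 / 11.520 = 42.397 m.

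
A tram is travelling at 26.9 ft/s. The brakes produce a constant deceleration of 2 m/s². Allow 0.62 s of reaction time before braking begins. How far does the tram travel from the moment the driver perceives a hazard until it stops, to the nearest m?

Total stopping distance ≈ 22 m

26.9 ft/s × 0.3048 = 8.1991 m/s.
Reaction distance = v·t_r = 8.1991 × 0.62 = 5.083 m.
Braking distance = v²/(2a) = 8.1991² / (2 × 2.000) = 67.225 / 4.000 = 16.806 m.
Total = 5.083 + 16.806 = 21.889 m.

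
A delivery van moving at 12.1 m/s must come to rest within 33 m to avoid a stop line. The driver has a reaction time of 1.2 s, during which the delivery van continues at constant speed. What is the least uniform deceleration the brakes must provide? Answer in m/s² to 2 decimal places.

Required deceleration ≈ 3.96 m/s²

Distance covered during reaction = 12.1000 × 1.2 = 14.520 m.
Distance available for braking: 33 − 14.520 = 18.480 m.
v² = 2a·d ⇒ a = v²/(2d) = 12.1000² / (2 × 18.480) = 146.410 / 36.960 = 3.9613 m/s².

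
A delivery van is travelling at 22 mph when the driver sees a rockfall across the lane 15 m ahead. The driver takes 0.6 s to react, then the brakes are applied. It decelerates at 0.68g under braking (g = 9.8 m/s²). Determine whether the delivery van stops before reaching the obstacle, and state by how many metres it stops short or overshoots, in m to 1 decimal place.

22 mph × 0.44704 = 9.8349 m/s.
a = 0.68 × 9.8 = 6.664 m/s².
Reaction distance = 9.8349 × 0.6 = 5.901 m.
Braking distance = v²/(2a) = 96.725 / 13.328 = 7.257 m.
Total stopping distance = 5.901 + 7.257 = 13.158 m, vs 15 m available — it stops with 15 − 13.158 = 1.842 m to spare.

Yes — it stops 1.8 m short of the obstacle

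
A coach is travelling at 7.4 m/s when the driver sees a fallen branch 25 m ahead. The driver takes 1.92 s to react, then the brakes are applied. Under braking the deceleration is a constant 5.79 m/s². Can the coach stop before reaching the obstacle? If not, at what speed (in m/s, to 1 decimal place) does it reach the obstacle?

Yes — it stops about 6.1 m short of the obstacle, so it never reaches it

Reaction distance = 7.4000 × 1.92 = 14.208 m.
Braking distance = v²/(2a) = 54.760 / 11.580 = 4.729 m.
Total stopping distance = 14.208 + 4.729 = 18.937 m, vs 25 m available — it stops with 25 − 18.937 = 6.063 m to spare.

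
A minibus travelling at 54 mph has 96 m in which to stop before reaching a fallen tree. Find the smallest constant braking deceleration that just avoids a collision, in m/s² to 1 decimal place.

Required deceleration ≈ 3.0 m/s²

54 mph × 0.44704 = 24.1402 m/s.
v² = 2a·d ⇒ a = v²/(2d) = 24.1402² / (2 × 96.000) = 582.749 / 192.000 = 3.0352 m/s².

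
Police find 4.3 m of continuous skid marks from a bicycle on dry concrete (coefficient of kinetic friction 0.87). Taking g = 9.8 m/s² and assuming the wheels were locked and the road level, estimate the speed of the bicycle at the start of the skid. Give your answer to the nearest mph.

Initial speed ≈ 19 mph

Deceleration a = μg = 0.87 × 9.8 = 8.526 m/s².
v = √(2a·d) = √(2 × 8.526 × 4.3) = √73.324 = 8.5629 m/s.
= 8.5629 ÷ 0.44704 = 19.155 mph.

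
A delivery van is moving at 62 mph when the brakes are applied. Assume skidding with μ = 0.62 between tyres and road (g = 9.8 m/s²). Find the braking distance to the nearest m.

Braking distance ≈ 63 m

62 mph × 0.44704 = 27.7165 m/s.
a = μg = 0.62 × 9.8 = 6.076 m/s².
Braking distance = v²/(2a) = 27.7165² / (2 × 6.076) = 768.204 / 12.152 = 63.216 m.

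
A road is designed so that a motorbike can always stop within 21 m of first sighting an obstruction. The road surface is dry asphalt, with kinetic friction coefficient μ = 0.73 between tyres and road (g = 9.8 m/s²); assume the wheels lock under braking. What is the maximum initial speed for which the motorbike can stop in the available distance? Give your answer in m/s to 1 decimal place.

Maximum speed ≈ 17.3 m/s

a = μg = 0.73 × 9.8 = 7.154 m/s².
v²/(2a) = d ⇒ v = √(2 × 7.154 × 21) = √300.47 = 17.3341 m/s.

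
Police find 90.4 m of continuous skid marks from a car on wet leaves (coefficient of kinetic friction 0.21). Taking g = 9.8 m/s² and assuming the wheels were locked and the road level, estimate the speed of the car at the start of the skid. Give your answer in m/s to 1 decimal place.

Deceleration a = μg = 0.21 × 9.8 = 2.058 m/s².
v = √(2a·d) = √(2 × 2.058 × 90.4) = √372.086 = 19.2895 m/s.

Initial speed ≈ 19.3 m/s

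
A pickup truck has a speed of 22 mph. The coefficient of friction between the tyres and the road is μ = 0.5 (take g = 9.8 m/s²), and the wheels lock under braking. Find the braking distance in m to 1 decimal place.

22 mph × 0.44704 = 9.8349 m/s.
a = μg = 0.5 × 9.8 = 4.900 m/s².
Braking distance = v²/(2a) = 9.8349² / (2 × 4.900) = 96.725 / 9.800 = 9.870 m.

Braking distance ≈ 9.9 m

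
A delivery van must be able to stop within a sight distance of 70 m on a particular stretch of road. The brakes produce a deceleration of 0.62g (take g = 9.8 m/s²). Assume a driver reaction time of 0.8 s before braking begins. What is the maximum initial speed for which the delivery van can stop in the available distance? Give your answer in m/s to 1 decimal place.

Maximum speed ≈ 24.7 m/s

a = 0.62 × 9.8 = 6.076 m/s².
Stopping distance: v·t_r + v²/(2a) = 70 with t_r = 0.8 s and a = 6.076 m/s².
So v² + 9.722 v − 850.64 = 0.
Positive root: v = −a·t_r + √((a·t_r)² + 2a·d) = −4.861 + √(23.629 + 850.64) = 24.7070 m/s.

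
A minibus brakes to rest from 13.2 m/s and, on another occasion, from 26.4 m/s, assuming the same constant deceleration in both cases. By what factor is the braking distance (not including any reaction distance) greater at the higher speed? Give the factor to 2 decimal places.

Braking distance d = v²/(2a), so with a fixed, d ∝ v².
Factor = (26.4/13.2)² = 2.0000² = 4.0000.

Factor ≈ 4.00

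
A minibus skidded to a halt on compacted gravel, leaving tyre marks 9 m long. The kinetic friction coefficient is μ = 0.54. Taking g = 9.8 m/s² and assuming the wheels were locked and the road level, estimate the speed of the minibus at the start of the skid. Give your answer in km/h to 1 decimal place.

Initial speed ≈ 35.1 km/h

Deceleration a = μg = 0.54 × 9.8 = 5.292 m/s².
v = √(2a·d) = √(2 × 5.292 × 9) = √95.256 = 9.7599 m/s.
= 9.7599 × 3.6 = 35.136 km/h.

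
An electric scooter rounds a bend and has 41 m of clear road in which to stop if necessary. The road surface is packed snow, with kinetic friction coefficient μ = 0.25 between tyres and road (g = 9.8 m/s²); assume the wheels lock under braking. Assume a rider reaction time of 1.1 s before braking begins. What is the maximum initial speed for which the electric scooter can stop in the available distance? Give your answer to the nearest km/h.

a = μg = 0.25 × 9.8 = 2.450 m/s².
Stopping distance: v·t_r + v²/(2a) = 41 with t_r = 1.1 s and a = 2.450 m/s².
So v² + 5.390 v − 200.90 = 0.
Positive root: v = −a·t_r + √((a·t_r)² + 2a·d) = −2.695 + √(7.263 + 200.90) = 11.7329 m/s.
11.7329 m/s × 3.6 = 42.238 km/h.

Maximum speed ≈ 42 km/h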